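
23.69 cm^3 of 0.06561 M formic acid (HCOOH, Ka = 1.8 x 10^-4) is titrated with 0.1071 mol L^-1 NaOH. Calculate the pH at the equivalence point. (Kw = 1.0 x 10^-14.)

8.18

n(HCOOH) = 0.06561 x 0.02369 = 0.001554 mol; V(NaOH) at equivalence = 0.001554/0.1071 = 0.01451 L.
At equivalence all the acid is converted to HCOO-; total volume = 0.02369 + 0.01451 = 0.03820 L, so [HCOO-] = 0.001554/0.03820 = 0.04069 M.
Kb = Kw/Ka = 1.0e-14 / 1.8 x 10^-4 = 5.56e-11.
[OH^-] = sqrt(Kb x [HCOO-]) = sqrt(5.56e-11 x 0.04069) = 1.50e-6 M.
pOH = 5.82, so pH = 14.00 - 5.82 = 8.18.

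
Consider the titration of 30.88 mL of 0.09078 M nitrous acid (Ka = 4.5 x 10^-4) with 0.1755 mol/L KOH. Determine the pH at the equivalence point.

n(HNO2) = 0.09078 x 0.03088 = 0.002803 mol; V(KOH) at equivalence = 0.002803/0.1755 = 0.01597 L.
At equivalence all the acid is converted to NO2-; total volume = 0.03088 + 0.01597 = 0.04685 L, so [NO2-] = 0.002803/0.04685 = 0.05983 M.
Kb = Kw/Ka = 1.0e-14 / 4.5 x 10^-4 = 2.22e-11.
[OH^-] = sqrt(Kb x [NO2-]) = sqrt(2.22e-11 x 0.05983) = 1.15e-6 M.
pOH = 5.94, so pH = 14.00 - 5.94 = 8.06.

8.06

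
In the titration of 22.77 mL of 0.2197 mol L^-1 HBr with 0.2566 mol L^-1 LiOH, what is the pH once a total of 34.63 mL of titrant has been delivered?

n(acid) = 0.2197 x 0.02277 = 0.005003 mol; n(LiOH) added = 0.2566 x 0.03463 = 0.008886 mol.
Base is in excess by 0.008886 - 0.005003 = 0.003883 mol in a total volume of 0.05740 L.
[OH^-] = 0.003883/0.05740 = 0.06766 M, so pOH = 1.17 and pH = 14.00 - 1.17 = 12.83.

12.83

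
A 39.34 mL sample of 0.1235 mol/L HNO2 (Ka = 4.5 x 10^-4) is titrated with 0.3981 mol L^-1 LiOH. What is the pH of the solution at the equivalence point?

n(HNO2) = 0.1235 x 0.03934 = 0.004858 mol; V(LiOH) at equivalence = 0.004858/0.3981 = 0.01220 L.
At equivalence all the acid is converted to NO2-; total volume = 0.03934 + 0.01220 = 0.05154 L, so [NO2-] = 0.004858/0.05154 = 0.09426 M.
Kb = Kw/Ka = 1.0e-14 / 4.5 x 10^-4 = 2.22e-11.
[OH^-] = sqrt(Kb x [NO2-]) = sqrt(2.22e-11 x 0.09426) = 1.45e-6 M.
pOH = 5.84, so pH = 14.00 - 5.84 = 8.16.

8.16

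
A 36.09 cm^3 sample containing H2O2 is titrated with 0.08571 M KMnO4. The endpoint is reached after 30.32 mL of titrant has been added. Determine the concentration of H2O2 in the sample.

0.180 M

n(KMnO4) = 0.08571 x 0.03032 = 0.002599 mol.
From the balanced equation, 2 mol KMnO4 reacts with 5 mol H2O2, so n(H2O2) = 0.002599 x 5/2 = 0.006497 mol.
[H2O2] = 0.006497 / 0.03609 L = 0.180 M.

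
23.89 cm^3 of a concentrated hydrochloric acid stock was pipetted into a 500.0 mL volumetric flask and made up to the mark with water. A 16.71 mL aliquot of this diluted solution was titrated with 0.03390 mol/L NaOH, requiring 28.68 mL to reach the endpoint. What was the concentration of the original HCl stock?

1.22 M

n(NaOH) = 0.03390 x 0.02868 = 0.0009723 mol.
n(HCl) in the aliquot = 0.0009723 mol.
[diluted HCl] = 0.0009723 / 0.01671 = 0.05818 M.
Dilution factor = 500.0/23.89 = 20.93, so [stock] = 0.05818 x 20.93 = 1.22 M.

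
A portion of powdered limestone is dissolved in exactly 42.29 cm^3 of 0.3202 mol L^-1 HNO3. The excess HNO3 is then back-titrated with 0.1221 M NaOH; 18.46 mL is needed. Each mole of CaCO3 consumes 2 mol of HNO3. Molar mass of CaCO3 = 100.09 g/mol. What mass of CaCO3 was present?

Total n(HNO3) added = 0.3202 x 0.04229 = 0.01354 mol.
n(NaOH) used = 0.1221 x 0.01846 = 0.002254 mol, which equals the excess n(HNO3).
So n(HNO3) consumed by the sample = 0.01354 - 0.002254 = 0.01129 mol.
n(CaCO3) = 0.01129 / 2 = 0.005644 mol.
mass = 0.005644 mol x 100.09 g/mol = 0.565 g.

0.565 g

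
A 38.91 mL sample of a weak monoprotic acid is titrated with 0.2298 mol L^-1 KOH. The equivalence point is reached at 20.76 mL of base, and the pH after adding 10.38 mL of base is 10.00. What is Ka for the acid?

1.0 x 10^-10

10.38 mL is half of the equivalence volume, so this is the half-equivalence point where [HA] = [A^-].
At half-equivalence pH = pKa, so pKa = 10.00.
Ka = 10^(-10.00) = 1.0 x 10^-10.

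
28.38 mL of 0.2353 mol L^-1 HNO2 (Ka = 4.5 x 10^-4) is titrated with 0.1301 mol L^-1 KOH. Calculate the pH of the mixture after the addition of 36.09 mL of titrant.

3.72

Initial n(HNO2) = 0.2353 x 0.02838 = 0.006678 mol.
n(KOH) added = 0.1301 x 0.03609 = 0.004695 mol, converting that many moles of HNO2 to NO2-.
Remaining n(HNO2) = 0.001983 mol; n(NO2-) = 0.004695 mol.
By Henderson-Hasselbalch, pH = pKa + log([A^-]/[HA]) = 3.35 + log(0.004695/0.001983) = 3.35 + (+0.37) = 3.72.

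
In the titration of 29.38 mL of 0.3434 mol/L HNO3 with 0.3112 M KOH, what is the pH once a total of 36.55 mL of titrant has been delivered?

12.29

n(acid) = 0.3434 x 0.02938 = 0.01009 mol; n(KOH) added = 0.3112 x 0.03655 = 0.01137 mol.
Base is in excess by 0.01137 - 0.01009 = 0.001285 mol in a total volume of 0.06593 L.
[OH^-] = 0.001285/0.06593 = 0.01949 M, so pOH = 1.71 and pH = 14.00 - 1.71 = 12.29.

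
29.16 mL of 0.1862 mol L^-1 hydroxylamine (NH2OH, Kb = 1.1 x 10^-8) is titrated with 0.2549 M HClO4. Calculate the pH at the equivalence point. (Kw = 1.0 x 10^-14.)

3.50

n(NH2OH) = 0.1862 x 0.02916 = 0.005430 mol; V(HClO4) at equivalence = 0.005430/0.2549 = 0.02130 L.
At equivalence the base is fully converted to NH3OH+; total volume = 0.05046 L, so [NH3OH+] = 0.005430/0.05046 = 0.1076 M.
Ka(NH3OH+) = Kw/Kb = 1.0e-14 / 1.1 x 10^-8 = 9.09e-7.
[H^+] = sqrt(Ka x [NH3OH+]) = sqrt(9.09e-7 x 0.1076) = 0.000313 M.
pH = -log(0.000313) = 3.50.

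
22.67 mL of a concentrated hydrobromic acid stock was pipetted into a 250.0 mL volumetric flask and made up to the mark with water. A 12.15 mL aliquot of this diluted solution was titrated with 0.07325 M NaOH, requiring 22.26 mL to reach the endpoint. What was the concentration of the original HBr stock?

n(NaOH) = 0.07325 x 0.02226 = 0.001631 mol.
n(HBr) in the aliquot = 0.001631 mol.
[diluted HBr] = 0.001631 / 0.01215 = 0.1342 M.
Dilution factor = 250.0/22.67 = 11.03, so [stock] = 0.1342 x 11.03 = 1.48 M.

1.48 M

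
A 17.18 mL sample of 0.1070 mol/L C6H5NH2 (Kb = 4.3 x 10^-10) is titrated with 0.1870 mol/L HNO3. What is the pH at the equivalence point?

n(C6H5NH2) = 0.1070 x 0.01718 = 0.001838 mol; V(HNO3) at equivalence = 0.001838/0.1870 = 0.009830 L.
At equivalence the base is fully converted to C6H5NH3+; total volume = 0.02701 L, so [C6H5NH3+] = 0.001838/0.02701 = 0.06806 M.
Ka(C6H5NH3+) = Kw/Kb = 1.0e-14 / 4.3 x 10^-10 = 2.33e-5.
[H^+] = sqrt(Ka x [C6H5NH3+]) = sqrt(2.33e-5 x 0.06806) = 0.00126 M.
pH = -log(0.00126) = 2.90.

2.90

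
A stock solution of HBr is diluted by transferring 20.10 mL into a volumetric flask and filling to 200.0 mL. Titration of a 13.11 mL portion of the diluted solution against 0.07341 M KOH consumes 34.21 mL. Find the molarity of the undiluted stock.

1.91 M

n(KOH) = 0.07341 x 0.03421 = 0.002511 mol.
n(HBr) in the aliquot = 0.002511 mol.
[diluted HBr] = 0.002511 / 0.01311 = 0.1916 M.
Dilution factor = 200.0/20.10 = 9.950, so [stock] = 0.1916 x 9.950 = 1.91 M.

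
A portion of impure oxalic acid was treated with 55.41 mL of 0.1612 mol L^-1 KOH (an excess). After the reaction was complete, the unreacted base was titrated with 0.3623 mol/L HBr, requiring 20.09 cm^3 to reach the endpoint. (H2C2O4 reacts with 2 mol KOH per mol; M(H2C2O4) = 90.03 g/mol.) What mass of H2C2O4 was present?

0.0744 g

Total n(KOH) added = 0.1612 x 0.05541 = 0.008932 mol.
n(HBr) used = 0.3623 x 0.02009 = 0.007279 mol, which equals the excess n(KOH).
So n(KOH) consumed by the sample = 0.008932 - 0.007279 = 0.001653 mol.
n(H2C2O4) = 0.001653 / 2 = 0.0008267 mol.
mass = 0.0008267 mol x 90.03 g/mol = 0.0744 g.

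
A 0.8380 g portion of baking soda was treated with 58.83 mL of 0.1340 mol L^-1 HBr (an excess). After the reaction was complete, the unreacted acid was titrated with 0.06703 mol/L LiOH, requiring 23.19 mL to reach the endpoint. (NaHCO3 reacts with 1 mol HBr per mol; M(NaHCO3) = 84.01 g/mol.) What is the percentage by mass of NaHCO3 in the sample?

Total n(HBr) added = 0.1340 x 0.05883 = 0.007883 mol.
n(LiOH) used = 0.06703 x 0.02319 = 0.001554 mol, which equals the excess n(HBr).
So n(HBr) consumed by the sample = 0.007883 - 0.001554 = 0.006329 mol.
n(NaHCO3) = 0.006329 / 1 = 0.006329 mol.
mass NaHCO3 = 0.006329 x 84.01 = 0.5317 g, so %NaHCO3 = 0.5317/0.8380 x 100 = 63.4%.

63.4%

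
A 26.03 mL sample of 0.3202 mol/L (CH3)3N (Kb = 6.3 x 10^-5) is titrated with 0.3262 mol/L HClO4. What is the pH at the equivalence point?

5.30

n((CH3)3N) = 0.3202 x 0.02603 = 0.008335 mol; V(HClO4) at equivalence = 0.008335/0.3262 = 0.02555 L.
At equivalence the base is fully converted to (CH3)3NH+; total volume = 0.05158 L, so [(CH3)3NH+] = 0.008335/0.05158 = 0.1616 M.
Ka((CH3)3NH+) = Kw/Kb = 1.0e-14 / 6.3 x 10^-5 = 1.59e-10.
[H^+] = sqrt(Ka x [(CH3)3NH+]) = sqrt(1.59e-10 x 0.1616) = 5.06e-6 M.
pH = -log(5.06e-6) = 5.30.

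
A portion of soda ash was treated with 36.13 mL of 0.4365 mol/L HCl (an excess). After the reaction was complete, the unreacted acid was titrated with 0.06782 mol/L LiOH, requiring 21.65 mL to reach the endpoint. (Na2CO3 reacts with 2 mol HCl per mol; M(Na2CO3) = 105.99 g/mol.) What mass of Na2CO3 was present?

Total n(HCl) added = 0.4365 x 0.03613 = 0.01577 mol.
n(LiOH) used = 0.06782 x 0.02165 = 0.001468 mol, which equals the excess n(HCl).
So n(HCl) consumed by the sample = 0.01577 - 0.001468 = 0.01430 mol.
n(Na2CO3) = 0.01430 / 2 = 0.007151 mol.
mass = 0.007151 mol x 105.99 g/mol = 0.758 g.

0.758 g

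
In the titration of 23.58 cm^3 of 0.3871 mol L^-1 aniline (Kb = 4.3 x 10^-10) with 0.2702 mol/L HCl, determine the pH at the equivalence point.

2.72

n(C6H5NH2) = 0.3871 x 0.02358 = 0.009128 mol; V(HCl) at equivalence = 0.009128/0.2702 = 0.03378 L.
At equivalence the base is fully converted to C6H5NH3+; total volume = 0.05736 L, so [C6H5NH3+] = 0.009128/0.05736 = 0.1591 M.
Ka(C6H5NH3+) = Kw/Kb = 1.0e-14 / 4.3 x 10^-10 = 2.33e-5.
[H^+] = sqrt(Ka x [C6H5NH3+]) = sqrt(2.33e-5 x 0.1591) = 0.00192 M.
pH = -log(0.00192) = 2.72.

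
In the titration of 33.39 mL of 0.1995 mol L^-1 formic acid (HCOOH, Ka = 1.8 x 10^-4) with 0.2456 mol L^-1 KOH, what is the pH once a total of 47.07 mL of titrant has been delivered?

n(acid) = 0.1995 x 0.03339 = 0.006661 mol; n(KOH) added = 0.2456 x 0.04707 = 0.01156 mol.
Base is in excess by 0.01156 - 0.006661 = 0.004899 mol in a total volume of 0.08046 L.
[OH^-] = 0.004899/0.08046 = 0.06089 M, so pOH = 1.22 and pH = 14.00 - 1.22 = 12.78.

12.78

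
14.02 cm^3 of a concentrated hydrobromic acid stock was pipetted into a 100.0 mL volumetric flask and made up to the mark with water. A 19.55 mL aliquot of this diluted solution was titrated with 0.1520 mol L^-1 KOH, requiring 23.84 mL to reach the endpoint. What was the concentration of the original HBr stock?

1.32 M

n(KOH) = 0.1520 x 0.02384 = 0.003624 mol.
n(HBr) in the aliquot = 0.003624 mol.
[diluted HBr] = 0.003624 / 0.01955 = 0.1854 M.
Dilution factor = 100.0/14.02 = 7.133, so [stock] = 0.1854 x 7.133 = 1.32 M.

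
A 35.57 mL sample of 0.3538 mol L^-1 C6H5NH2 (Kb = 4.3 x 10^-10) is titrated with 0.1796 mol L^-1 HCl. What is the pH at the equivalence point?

2.78

n(C6H5NH2) = 0.3538 x 0.03557 = 0.01258 mol; V(HCl) at equivalence = 0.01258/0.1796 = 0.07007 L.
At equivalence the base is fully converted to C6H5NH3+; total volume = 0.1056 L, so [C6H5NH3+] = 0.01258/0.1056 = 0.1191 M.
Ka(C6H5NH3+) = Kw/Kb = 1.0e-14 / 4.3 x 10^-10 = 2.33e-5.
[H^+] = sqrt(Ka x [C6H5NH3+]) = sqrt(2.33e-5 x 0.1191) = 0.00166 M.
pH = -log(0.00166) = 2.78.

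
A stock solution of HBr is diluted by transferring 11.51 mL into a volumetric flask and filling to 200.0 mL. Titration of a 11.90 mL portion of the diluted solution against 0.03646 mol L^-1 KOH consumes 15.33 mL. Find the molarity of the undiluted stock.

n(KOH) = 0.03646 x 0.01533 = 0.0005589 mol.
n(HBr) in the aliquot = 0.0005589 mol.
[diluted HBr] = 0.0005589 / 0.01190 = 0.04697 M.
Dilution factor = 200.0/11.51 = 17.38, so [stock] = 0.04697 x 17.38 = 0.816 M.

0.816 M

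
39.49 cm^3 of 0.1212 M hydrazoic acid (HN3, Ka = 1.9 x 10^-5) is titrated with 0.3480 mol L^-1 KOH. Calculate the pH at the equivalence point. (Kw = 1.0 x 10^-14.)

8.84

n(HN3) = 0.1212 x 0.03949 = 0.004786 mol; V(KOH) at equivalence = 0.004786/0.3480 = 0.01375 L.
At equivalence all the acid is converted to N3-; total volume = 0.03949 + 0.01375 = 0.05324 L, so [N3-] = 0.004786/0.05324 = 0.08989 M.
Kb = Kw/Ka = 1.0e-14 / 1.9 x 10^-5 = 5.26e-10.
[OH^-] = sqrt(Kb x [N3-]) = sqrt(5.26e-10 x 0.08989) = 6.88e-6 M.
pOH = 5.16, so pH = 14.00 - 5.16 = 8.84.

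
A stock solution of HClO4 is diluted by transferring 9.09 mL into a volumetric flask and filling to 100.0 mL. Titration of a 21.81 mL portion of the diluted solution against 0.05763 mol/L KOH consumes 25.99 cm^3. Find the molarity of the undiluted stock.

n(KOH) = 0.05763 x 0.02599 = 0.001498 mol.
n(HClO4) in the aliquot = 0.001498 mol.
[diluted HClO4] = 0.001498 / 0.02181 = 0.06868 M.
Dilution factor = 100.0/9.090 = 11.00, so [stock] = 0.06868 x 11.00 = 0.756 M.

0.756 M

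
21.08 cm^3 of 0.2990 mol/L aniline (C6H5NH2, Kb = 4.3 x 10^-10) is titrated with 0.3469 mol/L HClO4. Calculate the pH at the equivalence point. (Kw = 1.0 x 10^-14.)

2.71

n(C6H5NH2) = 0.2990 x 0.02108 = 0.006303 mol; V(HClO4) at equivalence = 0.006303/0.3469 = 0.01817 L.
At equivalence the base is fully converted to C6H5NH3+; total volume = 0.03925 L, so [C6H5NH3+] = 0.006303/0.03925 = 0.1606 M.
Ka(C6H5NH3+) = Kw/Kb = 1.0e-14 / 4.3 x 10^-10 = 2.33e-5.
[H^+] = sqrt(Ka x [C6H5NH3+]) = sqrt(2.33e-5 x 0.1606) = 0.00193 M.
pH = -log(0.00193) = 2.71.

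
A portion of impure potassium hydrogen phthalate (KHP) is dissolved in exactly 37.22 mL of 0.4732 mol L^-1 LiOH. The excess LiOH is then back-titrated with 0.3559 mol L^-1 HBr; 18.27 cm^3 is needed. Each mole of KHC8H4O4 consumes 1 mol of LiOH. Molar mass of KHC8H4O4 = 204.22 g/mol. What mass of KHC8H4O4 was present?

2.27 g

Total n(LiOH) added = 0.4732 x 0.03722 = 0.01761 mol.
n(HBr) used = 0.3559 x 0.01827 = 0.006502 mol, which equals the excess n(LiOH).
So n(LiOH) consumed by the sample = 0.01761 - 0.006502 = 0.01111 mol.
n(KHC8H4O4) = 0.01111 / 1 = 0.01111 mol.
mass = 0.01111 mol x 204.22 g/mol = 2.27 g.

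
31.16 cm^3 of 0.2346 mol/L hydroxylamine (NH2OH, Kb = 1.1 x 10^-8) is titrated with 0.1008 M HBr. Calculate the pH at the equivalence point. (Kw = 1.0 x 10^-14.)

n(NH2OH) = 0.2346 x 0.03116 = 0.007310 mol; V(HBr) at equivalence = 0.007310/0.1008 = 0.07252 L.
At equivalence the base is fully converted to NH3OH+; total volume = 0.1037 L, so [NH3OH+] = 0.007310/0.1037 = 0.07051 M.
Ka(NH3OH+) = Kw/Kb = 1.0e-14 / 1.1 x 10^-8 = 9.09e-7.
[H^+] = sqrt(Ka x [NH3OH+]) = sqrt(9.09e-7 x 0.07051) = 0.000253 M.
pH = -log(0.000253) = 3.60.

3.60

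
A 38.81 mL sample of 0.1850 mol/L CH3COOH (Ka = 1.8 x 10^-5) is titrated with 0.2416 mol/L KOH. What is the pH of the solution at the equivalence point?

n(CH3COOH) = 0.1850 x 0.03881 = 0.007180 mol; V(KOH) at equivalence = 0.007180/0.2416 = 0.02972 L.
At equivalence all the acid is converted to CH3COO-; total volume = 0.03881 + 0.02972 = 0.06853 L, so [CH3COO-] = 0.007180/0.06853 = 0.1048 M.
Kb = Kw/Ka = 1.0e-14 / 1.8 x 10^-5 = 5.56e-10.
[OH^-] = sqrt(Kb x [CH3COO-]) = sqrt(5.56e-10 x 0.1048) = 7.63e-6 M.
pOH = 5.12, so pH = 14.00 - 5.12 = 8.88.

8.88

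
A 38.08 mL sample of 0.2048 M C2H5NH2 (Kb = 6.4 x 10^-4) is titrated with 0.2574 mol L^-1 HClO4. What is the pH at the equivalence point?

5.87

n(C2H5NH2) = 0.2048 x 0.03808 = 0.007799 mol; V(HClO4) at equivalence = 0.007799/0.2574 = 0.03030 L.
At equivalence the base is fully converted to C2H5NH3+; total volume = 0.06838 L, so [C2H5NH3+] = 0.007799/0.06838 = 0.1141 M.
Ka(C2H5NH3+) = Kw/Kb = 1.0e-14 / 6.4 x 10^-4 = 1.56e-11.
[H^+] = sqrt(Ka x [C2H5NH3+]) = sqrt(1.56e-11 x 0.1141) = 1.33e-6 M.
pH = -log(1.33e-6) = 5.87.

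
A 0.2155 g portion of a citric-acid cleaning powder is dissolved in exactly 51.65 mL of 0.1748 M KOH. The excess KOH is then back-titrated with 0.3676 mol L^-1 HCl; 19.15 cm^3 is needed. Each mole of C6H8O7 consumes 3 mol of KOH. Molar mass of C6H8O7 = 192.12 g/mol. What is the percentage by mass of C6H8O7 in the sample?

Total n(KOH) added = 0.1748 x 0.05165 = 0.009028 mol.
n(HCl) used = 0.3676 x 0.01915 = 0.007040 mol, which equals the excess n(KOH).
So n(KOH) consumed by the sample = 0.009028 - 0.007040 = 0.001989 mol.
n(C6H8O7) = 0.001989 / 3 = 0.0006630 mol.
mass C6H8O7 = 0.0006630 x 192.12 = 0.1274 g, so %C6H8O7 = 0.1274/0.2155 x 100 = 59.1%.

59.1%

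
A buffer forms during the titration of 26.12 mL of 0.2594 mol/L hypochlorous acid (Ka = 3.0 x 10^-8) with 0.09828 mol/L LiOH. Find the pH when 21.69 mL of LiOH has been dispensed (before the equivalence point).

Initial n(HClO) = 0.2594 x 0.02612 = 0.006776 mol.
n(LiOH) added = 0.09828 x 0.02169 = 0.002132 mol, converting that many moles of HClO to ClO-.
Remaining n(HClO) = 0.004644 mol; n(ClO-) = 0.002132 mol.
By Henderson-Hasselbalch, pH = pKa + log([A^-]/[HA]) = 7.52 + log(0.002132/0.004644) = 7.52 + (-0.34) = 7.18.

7.18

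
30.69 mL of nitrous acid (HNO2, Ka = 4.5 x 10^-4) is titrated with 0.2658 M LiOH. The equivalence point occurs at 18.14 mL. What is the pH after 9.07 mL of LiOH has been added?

3.35

9.07 mL is exactly half the equivalence volume (18.14/2), i.e. the half-equivalence point.
There, n(HA) = n(A^-), so pH = pKa = -log(4.5 x 10^-4) = 3.35.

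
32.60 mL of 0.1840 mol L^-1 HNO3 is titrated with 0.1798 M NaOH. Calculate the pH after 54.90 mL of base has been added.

12.65

n(acid) = 0.1840 x 0.03260 = 0.005998 mol; n(NaOH) added = 0.1798 x 0.05490 = 0.009871 mol.
Base is in excess by 0.009871 - 0.005998 = 0.003873 mol in a total volume of 0.08750 L.
[OH^-] = 0.003873/0.08750 = 0.04426 M, so pOH = 1.35 and pH = 14.00 - 1.35 = 12.65.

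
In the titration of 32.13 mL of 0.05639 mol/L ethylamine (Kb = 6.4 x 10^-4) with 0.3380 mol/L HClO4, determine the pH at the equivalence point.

6.06

n(C2H5NH2) = 0.05639 x 0.03213 = 0.001812 mol; V(HClO4) at equivalence = 0.001812/0.3380 = 0.005360 L.
At equivalence the base is fully converted to C2H5NH3+; total volume = 0.03749 L, so [C2H5NH3+] = 0.001812/0.03749 = 0.04833 M.
Ka(C2H5NH3+) = Kw/Kb = 1.0e-14 / 6.4 x 10^-4 = 1.56e-11.
[H^+] = sqrt(Ka x [C2H5NH3+]) = sqrt(1.56e-11 x 0.04833) = 8.69e-7 M.
pH = -log(8.69e-7) = 6.06.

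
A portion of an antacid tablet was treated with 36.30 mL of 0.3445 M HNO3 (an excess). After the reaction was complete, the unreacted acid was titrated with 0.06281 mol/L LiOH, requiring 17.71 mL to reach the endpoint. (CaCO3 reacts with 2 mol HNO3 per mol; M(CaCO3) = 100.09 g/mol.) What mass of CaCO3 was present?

Total n(HNO3) added = 0.3445 x 0.03630 = 0.01251 mol.
n(LiOH) used = 0.06281 x 0.01771 = 0.001112 mol, which equals the excess n(HNO3).
So n(HNO3) consumed by the sample = 0.01251 - 0.001112 = 0.01139 mol.
n(CaCO3) = 0.01139 / 2 = 0.005696 mol.
mass = 0.005696 mol x 100.09 g/mol = 0.570 g.

0.570 g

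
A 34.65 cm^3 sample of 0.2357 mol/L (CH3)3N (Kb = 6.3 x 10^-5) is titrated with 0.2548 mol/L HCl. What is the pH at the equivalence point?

5.36

n((CH3)3N) = 0.2357 x 0.03465 = 0.008167 mol; V(HCl) at equivalence = 0.008167/0.2548 = 0.03205 L.
At equivalence the base is fully converted to (CH3)3NH+; total volume = 0.06670 L, so [(CH3)3NH+] = 0.008167/0.06670 = 0.1224 M.
Ka((CH3)3NH+) = Kw/Kb = 1.0e-14 / 6.3 x 10^-5 = 1.59e-10.
[H^+] = sqrt(Ka x [(CH3)3NH+]) = sqrt(1.59e-10 x 0.1224) = 4.41e-6 M.
pH = -log(4.41e-6) = 5.36.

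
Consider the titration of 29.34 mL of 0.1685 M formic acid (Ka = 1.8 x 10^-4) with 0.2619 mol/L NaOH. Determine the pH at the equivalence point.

n(HCOOH) = 0.1685 x 0.02934 = 0.004944 mol; V(NaOH) at equivalence = 0.004944/0.2619 = 0.01888 L.
At equivalence all the acid is converted to HCOO-; total volume = 0.02934 + 0.01888 = 0.04822 L, so [HCOO-] = 0.004944/0.04822 = 0.1025 M.
Kb = Kw/Ka = 1.0e-14 / 1.8 x 10^-4 = 5.56e-11.
[OH^-] = sqrt(Kb x [HCOO-]) = sqrt(5.56e-11 x 0.1025) = 2.39e-6 M.
pOH = 5.62, so pH = 14.00 - 5.62 = 8.38.

8.38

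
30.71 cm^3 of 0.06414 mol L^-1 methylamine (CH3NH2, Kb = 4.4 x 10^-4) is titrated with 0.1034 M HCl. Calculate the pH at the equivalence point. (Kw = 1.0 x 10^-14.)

n(CH3NH2) = 0.06414 x 0.03071 = 0.001970 mol; V(HCl) at equivalence = 0.001970/0.1034 = 0.01905 L.
At equivalence the base is fully converted to CH3NH3+; total volume = 0.04976 L, so [CH3NH3+] = 0.001970/0.04976 = 0.03959 M.
Ka(CH3NH3+) = Kw/Kb = 1.0e-14 / 4.4 x 10^-4 = 2.27e-11.
[H^+] = sqrt(Ka x [CH3NH3+]) = sqrt(2.27e-11 x 0.03959) = 9.49e-7 M.
pH = -log(9.49e-7) = 6.02.

6.02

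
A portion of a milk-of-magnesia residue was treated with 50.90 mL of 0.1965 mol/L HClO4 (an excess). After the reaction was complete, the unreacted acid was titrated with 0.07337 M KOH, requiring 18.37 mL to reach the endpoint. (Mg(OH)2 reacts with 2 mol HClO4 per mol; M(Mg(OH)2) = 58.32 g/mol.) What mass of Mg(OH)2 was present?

Total n(HClO4) added = 0.1965 x 0.05090 = 0.01000 mol.
n(KOH) used = 0.07337 x 0.01837 = 0.001348 mol, which equals the excess n(HClO4).
So n(HClO4) consumed by the sample = 0.01000 - 0.001348 = 0.008654 mol.
n(Mg(OH)2) = 0.008654 / 2 = 0.004327 mol.
mass = 0.004327 mol x 58.32 g/mol = 0.252 g.

0.252 g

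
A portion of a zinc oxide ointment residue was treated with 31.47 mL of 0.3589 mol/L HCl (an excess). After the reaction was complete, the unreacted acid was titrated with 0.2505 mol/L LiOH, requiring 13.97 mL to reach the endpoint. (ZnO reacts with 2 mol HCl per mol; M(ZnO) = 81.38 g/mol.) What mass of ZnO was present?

0.317 g

Total n(HCl) added = 0.3589 x 0.03147 = 0.01129 mol.
n(LiOH) used = 0.2505 x 0.01397 = 0.003499 mol, which equals the excess n(HCl).
So n(HCl) consumed by the sample = 0.01129 - 0.003499 = 0.007795 mol.
n(ZnO) = 0.007795 / 2 = 0.003898 mol.
mass = 0.003898 mol x 81.38 g/mol = 0.317 g.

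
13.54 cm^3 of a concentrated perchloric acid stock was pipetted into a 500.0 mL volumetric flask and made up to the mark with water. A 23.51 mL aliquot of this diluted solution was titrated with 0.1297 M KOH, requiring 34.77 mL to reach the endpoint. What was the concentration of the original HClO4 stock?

7.08 M

n(KOH) = 0.1297 x 0.03477 = 0.004510 mol.
n(HClO4) in the aliquot = 0.004510 mol.
[diluted HClO4] = 0.004510 / 0.02351 = 0.1918 M.
Dilution factor = 500.0/13.54 = 36.93, so [stock] = 0.1918 x 36.93 = 7.08 M.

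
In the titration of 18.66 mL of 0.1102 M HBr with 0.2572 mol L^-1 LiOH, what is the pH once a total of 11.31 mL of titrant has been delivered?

12.45

n(acid) = 0.1102 x 0.01866 = 0.002056 mol; n(LiOH) added = 0.2572 x 0.01131 = 0.002909 mol.
Base is in excess by 0.002909 - 0.002056 = 0.0008526 mol in a total volume of 0.02997 L.
[OH^-] = 0.0008526/0.02997 = 0.02845 M, so pOH = 1.55 and pH = 14.00 - 1.55 = 12.45.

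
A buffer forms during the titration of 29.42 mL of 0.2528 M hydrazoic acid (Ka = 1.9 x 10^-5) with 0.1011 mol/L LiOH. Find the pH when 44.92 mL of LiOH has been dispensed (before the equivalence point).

Initial n(HN3) = 0.2528 x 0.02942 = 0.007437 mol.
n(LiOH) added = 0.1011 x 0.04492 = 0.004541 mol, converting that many moles of HN3 to N3-.
Remaining n(HN3) = 0.002896 mol; n(N3-) = 0.004541 mol.
By Henderson-Hasselbalch, pH = pKa + log([A^-]/[HA]) = 4.72 + log(0.004541/0.002896) = 4.72 + (+0.20) = 4.92.

4.92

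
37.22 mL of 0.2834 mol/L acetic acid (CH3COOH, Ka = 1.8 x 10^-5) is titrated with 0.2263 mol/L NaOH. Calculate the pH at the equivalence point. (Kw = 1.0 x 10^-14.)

n(CH3COOH) = 0.2834 x 0.03722 = 0.01055 mol; V(NaOH) at equivalence = 0.01055/0.2263 = 0.04661 L.
At equivalence all the acid is converted to CH3COO-; total volume = 0.03722 + 0.04661 = 0.08383 L, so [CH3COO-] = 0.01055/0.08383 = 0.1258 M.
Kb = Kw/Ka = 1.0e-14 / 1.8 x 10^-5 = 5.56e-10.
[OH^-] = sqrt(Kb x [CH3COO-]) = sqrt(5.56e-10 x 0.1258) = 8.36e-6 M.
pOH = 5.08, so pH = 14.00 - 5.08 = 8.92.

8.92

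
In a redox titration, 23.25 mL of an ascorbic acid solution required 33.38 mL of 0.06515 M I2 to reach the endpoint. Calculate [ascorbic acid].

0.0935 M

n(I2) = 0.06515 x 0.03338 = 0.002175 mol.
From the balanced equation, 1 mol I2 reacts with 1 mol ascorbic acid, so n(ascorbic acid) = 0.002175 x 1/1 = 0.002175 mol.
[ascorbic acid] = 0.002175 / 0.02325 L = 0.0935 M.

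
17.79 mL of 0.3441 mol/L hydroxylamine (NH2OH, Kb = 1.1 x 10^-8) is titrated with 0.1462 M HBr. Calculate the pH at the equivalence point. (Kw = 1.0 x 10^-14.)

3.52

n(NH2OH) = 0.3441 x 0.01779 = 0.006122 mol; V(HBr) at equivalence = 0.006122/0.1462 = 0.04187 L.
At equivalence the base is fully converted to NH3OH+; total volume = 0.05966 L, so [NH3OH+] = 0.006122/0.05966 = 0.1026 M.
Ka(NH3OH+) = Kw/Kb = 1.0e-14 / 1.1 x 10^-8 = 9.09e-7.
[H^+] = sqrt(Ka x [NH3OH+]) = sqrt(9.09e-7 x 0.1026) = 0.000305 M.
pH = -log(0.000305) = 3.52.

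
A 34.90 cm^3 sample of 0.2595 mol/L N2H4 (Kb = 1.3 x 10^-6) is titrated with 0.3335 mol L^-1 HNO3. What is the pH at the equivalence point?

n(N2H4) = 0.2595 x 0.03490 = 0.009057 mol; V(HNO3) at equivalence = 0.009057/0.3335 = 0.02716 L.
At equivalence the base is fully converted to N2H5+; total volume = 0.06206 L, so [N2H5+] = 0.009057/0.06206 = 0.1459 M.
Ka(N2H5+) = Kw/Kb = 1.0e-14 / 1.3 x 10^-6 = 7.69e-9.
[H^+] = sqrt(Ka x [N2H5+]) = sqrt(7.69e-9 x 0.1459) = 3.35e-5 M.
pH = -log(3.35e-5) = 4.47.

4.47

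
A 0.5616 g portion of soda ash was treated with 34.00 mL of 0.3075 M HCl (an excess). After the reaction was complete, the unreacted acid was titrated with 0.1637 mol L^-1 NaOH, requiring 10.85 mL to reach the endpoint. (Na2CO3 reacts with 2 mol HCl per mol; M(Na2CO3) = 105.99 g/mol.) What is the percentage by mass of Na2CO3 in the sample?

Total n(HCl) added = 0.3075 x 0.03400 = 0.01046 mol.
n(NaOH) used = 0.1637 x 0.01085 = 0.001776 mol, which equals the excess n(HCl).
So n(HCl) consumed by the sample = 0.01046 - 0.001776 = 0.008679 mol.
n(Na2CO3) = 0.008679 / 2 = 0.004339 mol.
mass Na2CO3 = 0.004339 x 105.99 = 0.4599 g, so %Na2CO3 = 0.4599/0.5616 x 100 = 81.9%.

81.9%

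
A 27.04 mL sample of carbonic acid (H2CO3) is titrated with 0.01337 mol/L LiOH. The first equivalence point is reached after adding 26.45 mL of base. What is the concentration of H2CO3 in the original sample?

n(LiOH) = 0.01337 x 0.02645 = 0.0003536 mol.
At the first equivalence point, 1 mol OH^- react per mol H2CO3, so n(H2CO3) = 0.0003536 / 1 = 0.0003536 mol.
[H2CO3] = 0.0003536 / 0.02704 L = 0.0131 M.

0.0131 M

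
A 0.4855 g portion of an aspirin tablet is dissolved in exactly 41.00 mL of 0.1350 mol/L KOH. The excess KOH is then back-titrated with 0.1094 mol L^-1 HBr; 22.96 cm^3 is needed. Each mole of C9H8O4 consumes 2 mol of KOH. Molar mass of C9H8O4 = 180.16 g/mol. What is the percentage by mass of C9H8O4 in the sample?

Total n(KOH) added = 0.1350 x 0.04100 = 0.005535 mol.
n(HBr) used = 0.1094 x 0.02296 = 0.002512 mol, which equals the excess n(KOH).
So n(KOH) consumed by the sample = 0.005535 - 0.002512 = 0.003023 mol.
n(C9H8O4) = 0.003023 / 2 = 0.001512 mol.
mass C9H8O4 = 0.001512 x 180.16 = 0.2723 g, so %C9H8O4 = 0.2723/0.4855 x 100 = 56.1%.

56.1%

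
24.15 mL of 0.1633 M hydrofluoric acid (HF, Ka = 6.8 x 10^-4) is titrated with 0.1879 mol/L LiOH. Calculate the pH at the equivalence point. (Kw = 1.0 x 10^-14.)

8.05

n(HF) = 0.1633 x 0.02415 = 0.003944 mol; V(LiOH) at equivalence = 0.003944/0.1879 = 0.02099 L.
At equivalence all the acid is converted to F-; total volume = 0.02415 + 0.02099 = 0.04514 L, so [F-] = 0.003944/0.04514 = 0.08737 M.
Kb = Kw/Ka = 1.0e-14 / 6.8 x 10^-4 = 1.47e-11.
[OH^-] = sqrt(Kb x [F-]) = sqrt(1.47e-11 x 0.08737) = 1.13e-6 M.
pOH = 5.95, so pH = 14.00 - 5.95 = 8.05.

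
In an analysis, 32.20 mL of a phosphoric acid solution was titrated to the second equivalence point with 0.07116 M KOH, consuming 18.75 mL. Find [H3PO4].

0.0207 M

n(KOH) = 0.07116 x 0.01875 = 0.001334 mol.
At the second equivalence point, 2 mol OH^- react per mol H3PO4, so n(H3PO4) = 0.001334 / 2 = 0.0006671 mol.
[H3PO4] = 0.0006671 / 0.03220 L = 0.0207 M.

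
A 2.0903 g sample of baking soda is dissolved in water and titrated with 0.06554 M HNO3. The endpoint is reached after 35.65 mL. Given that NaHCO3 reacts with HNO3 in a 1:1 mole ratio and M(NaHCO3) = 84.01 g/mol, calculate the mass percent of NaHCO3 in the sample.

n(HNO3) = 0.06554 x 0.03565 = 0.002337 mol.
n(NaHCO3) = 0.002337 / 1 = 0.002337 mol.
mass of NaHCO3 = 0.002337 x 84.01 = 0.1963 g.
% purity = 0.1963 / 2.0903 x 100 = 9.39%.

9.39%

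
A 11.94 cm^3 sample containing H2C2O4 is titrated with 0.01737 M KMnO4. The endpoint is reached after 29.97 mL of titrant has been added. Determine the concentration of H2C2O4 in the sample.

0.109 M

n(KMnO4) = 0.01737 x 0.02997 = 0.0005206 mol.
From the balanced equation, 2 mol KMnO4 reacts with 5 mol H2C2O4, so n(H2C2O4) = 0.0005206 x 5/2 = 0.001301 mol.
[H2C2O4] = 0.001301 / 0.01194 L = 0.109 M.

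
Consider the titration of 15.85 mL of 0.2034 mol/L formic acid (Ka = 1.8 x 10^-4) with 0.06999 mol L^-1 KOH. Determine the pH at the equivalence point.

8.23

n(HCOOH) = 0.2034 x 0.01585 = 0.003224 mol; V(KOH) at equivalence = 0.003224/0.06999 = 0.04606 L.
At equivalence all the acid is converted to HCOO-; total volume = 0.01585 + 0.04606 = 0.06191 L, so [HCOO-] = 0.003224/0.06191 = 0.05207 M.
Kb = Kw/Ka = 1.0e-14 / 1.8 x 10^-4 = 5.56e-11.
[OH^-] = sqrt(Kb x [HCOO-]) = sqrt(5.56e-11 x 0.05207) = 1.70e-6 M.
pOH = 5.77, so pH = 14.00 - 5.77 = 8.23.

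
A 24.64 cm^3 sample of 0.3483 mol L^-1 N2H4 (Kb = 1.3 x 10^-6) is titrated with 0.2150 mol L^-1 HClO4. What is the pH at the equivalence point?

4.50

n(N2H4) = 0.3483 x 0.02464 = 0.008582 mol; V(HClO4) at equivalence = 0.008582/0.2150 = 0.03992 L.
At equivalence the base is fully converted to N2H5+; total volume = 0.06456 L, so [N2H5+] = 0.008582/0.06456 = 0.1329 M.
Ka(N2H5+) = Kw/Kb = 1.0e-14 / 1.3 x 10^-6 = 7.69e-9.
[H^+] = sqrt(Ka x [N2H5+]) = sqrt(7.69e-9 x 0.1329) = 3.20e-5 M.
pH = -log(3.20e-5) = 4.50.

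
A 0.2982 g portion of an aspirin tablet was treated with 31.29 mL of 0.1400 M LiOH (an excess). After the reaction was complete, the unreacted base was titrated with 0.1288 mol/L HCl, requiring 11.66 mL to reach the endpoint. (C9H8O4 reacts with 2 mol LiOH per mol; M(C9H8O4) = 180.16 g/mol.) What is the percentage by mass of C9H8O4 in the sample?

Total n(LiOH) added = 0.1400 x 0.03129 = 0.004381 mol.
n(HCl) used = 0.1288 x 0.01166 = 0.001502 mol, which equals the excess n(LiOH).
So n(LiOH) consumed by the sample = 0.004381 - 0.001502 = 0.002879 mol.
n(C9H8O4) = 0.002879 / 2 = 0.001439 mol.
mass C9H8O4 = 0.001439 x 180.16 = 0.2593 g, so %C9H8O4 = 0.2593/0.2982 x 100 = 87.0%.

87.0%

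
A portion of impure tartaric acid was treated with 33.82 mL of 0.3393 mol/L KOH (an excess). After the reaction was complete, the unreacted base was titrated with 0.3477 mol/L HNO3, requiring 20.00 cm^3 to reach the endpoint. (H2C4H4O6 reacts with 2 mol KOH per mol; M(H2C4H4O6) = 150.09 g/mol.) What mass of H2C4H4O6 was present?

Total n(KOH) added = 0.3393 x 0.03382 = 0.01148 mol.
n(HNO3) used = 0.3477 x 0.02000 = 0.006954 mol, which equals the excess n(KOH).
So n(KOH) consumed by the sample = 0.01148 - 0.006954 = 0.004521 mol.
n(H2C4H4O6) = 0.004521 / 2 = 0.002261 mol.
mass = 0.002261 mol x 150.09 g/mol = 0.339 g.

0.339 g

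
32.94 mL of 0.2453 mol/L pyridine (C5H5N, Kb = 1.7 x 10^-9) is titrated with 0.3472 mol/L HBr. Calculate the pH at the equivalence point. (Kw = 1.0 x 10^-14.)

3.04

n(C5H5N) = 0.2453 x 0.03294 = 0.008080 mol; V(HBr) at equivalence = 0.008080/0.3472 = 0.02327 L.
At equivalence the base is fully converted to C5H5NH+; total volume = 0.05621 L, so [C5H5NH+] = 0.008080/0.05621 = 0.1437 M.
Ka(C5H5NH+) = Kw/Kb = 1.0e-14 / 1.7 x 10^-9 = 5.88e-6.
[H^+] = sqrt(Ka x [C5H5NH+]) = sqrt(5.88e-6 x 0.1437) = 0.000920 M.
pH = -log(0.000920) = 3.04.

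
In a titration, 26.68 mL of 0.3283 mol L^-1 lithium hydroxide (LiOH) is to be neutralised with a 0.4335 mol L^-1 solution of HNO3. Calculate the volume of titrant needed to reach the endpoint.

n(LiOH) = 0.3283 mol/L x 0.02668 L = 0.008759 mol.
At equivalence n(HNO3) = n(LiOH) = 0.008759 mol.
V(HNO3) = 0.008759 / 0.4335 = 0.02021 L = 20.2 mL.

20.2 mL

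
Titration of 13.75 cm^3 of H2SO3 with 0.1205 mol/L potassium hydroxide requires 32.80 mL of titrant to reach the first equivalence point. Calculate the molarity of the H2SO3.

n(KOH) = 0.1205 x 0.03280 = 0.003952 mol.
At the first equivalence point, 1 mol OH^- react per mol H2SO3, so n(H2SO3) = 0.003952 / 1 = 0.003952 mol.
[H2SO3] = 0.003952 / 0.01375 L = 0.287 M.

0.287 M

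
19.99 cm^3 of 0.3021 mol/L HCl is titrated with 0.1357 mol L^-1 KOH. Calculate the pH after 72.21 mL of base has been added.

n(acid) = 0.3021 x 0.01999 = 0.006039 mol; n(KOH) added = 0.1357 x 0.07221 = 0.009799 mol.
Base is in excess by 0.009799 - 0.006039 = 0.003760 mol in a total volume of 0.09220 L.
[OH^-] = 0.003760/0.09220 = 0.04078 M, so pOH = 1.39 and pH = 14.00 - 1.39 = 12.61.

12.61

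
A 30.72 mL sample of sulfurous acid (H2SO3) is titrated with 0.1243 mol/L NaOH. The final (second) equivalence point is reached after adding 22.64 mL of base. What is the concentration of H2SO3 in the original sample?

0.0458 M

n(NaOH) = 0.1243 x 0.02264 = 0.002814 mol.
At the final (second) equivalence point, 2 mol OH^- react per mol H2SO3, so n(H2SO3) = 0.002814 / 2 = 0.001407 mol.
[H2SO3] = 0.001407 / 0.03072 L = 0.0458 M.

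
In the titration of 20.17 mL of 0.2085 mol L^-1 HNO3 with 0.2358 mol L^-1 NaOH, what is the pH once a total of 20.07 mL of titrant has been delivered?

12.12

n(acid) = 0.2085 x 0.02017 = 0.004205 mol; n(NaOH) added = 0.2358 x 0.02007 = 0.004733 mol.
Base is in excess by 0.004733 - 0.004205 = 0.0005271 mol in a total volume of 0.04024 L.
[OH^-] = 0.0005271/0.04024 = 0.01310 M, so pOH = 1.88 and pH = 14.00 - 1.88 = 12.12.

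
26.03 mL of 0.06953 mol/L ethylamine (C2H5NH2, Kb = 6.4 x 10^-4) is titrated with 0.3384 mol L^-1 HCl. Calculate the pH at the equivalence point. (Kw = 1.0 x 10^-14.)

6.02

n(C2H5NH2) = 0.06953 x 0.02603 = 0.001810 mol; V(HCl) at equivalence = 0.001810/0.3384 = 0.005348 L.
At equivalence the base is fully converted to C2H5NH3+; total volume = 0.03138 L, so [C2H5NH3+] = 0.001810/0.03138 = 0.05768 M.
Ka(C2H5NH3+) = Kw/Kb = 1.0e-14 / 6.4 x 10^-4 = 1.56e-11.
[H^+] = sqrt(Ka x [C2H5NH3+]) = sqrt(1.56e-11 x 0.05768) = 9.49e-7 M.
pH = -log(9.49e-7) = 6.02.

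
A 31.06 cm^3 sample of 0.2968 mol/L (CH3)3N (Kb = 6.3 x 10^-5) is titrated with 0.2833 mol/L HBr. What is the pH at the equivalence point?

5.32

n((CH3)3N) = 0.2968 x 0.03106 = 0.009219 mol; V(HBr) at equivalence = 0.009219/0.2833 = 0.03254 L.
At equivalence the base is fully converted to (CH3)3NH+; total volume = 0.06360 L, so [(CH3)3NH+] = 0.009219/0.06360 = 0.1449 M.
Ka((CH3)3NH+) = Kw/Kb = 1.0e-14 / 6.3 x 10^-5 = 1.59e-10.
[H^+] = sqrt(Ka x [(CH3)3NH+]) = sqrt(1.59e-10 x 0.1449) = 4.80e-6 M.
pH = -log(4.80e-6) = 5.32.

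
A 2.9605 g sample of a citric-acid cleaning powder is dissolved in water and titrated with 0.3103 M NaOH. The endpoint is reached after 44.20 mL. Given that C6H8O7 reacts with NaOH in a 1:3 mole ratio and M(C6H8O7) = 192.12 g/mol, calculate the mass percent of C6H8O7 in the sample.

n(NaOH) = 0.3103 x 0.04420 = 0.01372 mol.
n(C6H8O7) = 0.01372 / 3 = 0.004572 mol.
mass of C6H8O7 = 0.004572 x 192.12 = 0.8783 g.
% purity = 0.8783 / 2.9605 x 100 = 29.7%.

29.7%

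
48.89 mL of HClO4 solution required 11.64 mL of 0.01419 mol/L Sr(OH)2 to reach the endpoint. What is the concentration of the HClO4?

n(Sr(OH)2) delivered = 0.01419 x 0.01164 = 0.0001652 mol.
The reaction is 2 HClO4 + 1 Sr(OH)2, so n(HClO4) = 0.0001652 x 2/1 = 0.0003303 mol.
[HClO4] = 0.0003303 mol / 0.04889 L = 0.00676 M.

0.00676 M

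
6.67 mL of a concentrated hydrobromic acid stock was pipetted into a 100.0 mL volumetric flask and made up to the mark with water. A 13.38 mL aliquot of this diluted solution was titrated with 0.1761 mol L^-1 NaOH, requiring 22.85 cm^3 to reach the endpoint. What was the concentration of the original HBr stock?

4.51 M

n(NaOH) = 0.1761 x 0.02285 = 0.004024 mol.
n(HBr) in the aliquot = 0.004024 mol.
[diluted HBr] = 0.004024 / 0.01338 = 0.3007 M.
Dilution factor = 100.0/6.670 = 14.99, so [stock] = 0.3007 x 14.99 = 4.51 M.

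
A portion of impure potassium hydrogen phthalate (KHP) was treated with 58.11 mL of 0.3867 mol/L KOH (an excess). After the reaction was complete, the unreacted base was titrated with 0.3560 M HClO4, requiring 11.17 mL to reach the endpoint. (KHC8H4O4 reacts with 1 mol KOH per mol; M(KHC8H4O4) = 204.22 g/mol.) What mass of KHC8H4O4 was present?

Total n(KOH) added = 0.3867 x 0.05811 = 0.02247 mol.
n(HClO4) used = 0.3560 x 0.01117 = 0.003977 mol, which equals the excess n(KOH).
So n(KOH) consumed by the sample = 0.02247 - 0.003977 = 0.01849 mol.
n(KHC8H4O4) = 0.01849 / 1 = 0.01849 mol.
mass = 0.01849 mol x 204.22 g/mol = 3.78 g.

3.78 g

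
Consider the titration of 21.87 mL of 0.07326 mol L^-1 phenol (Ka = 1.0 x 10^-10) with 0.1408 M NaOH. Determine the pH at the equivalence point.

11.34

n(C6H5OH) = 0.07326 x 0.02187 = 0.001602 mol; V(NaOH) at equivalence = 0.001602/0.1408 = 0.01138 L.
At equivalence all the acid is converted to C6H5O-; total volume = 0.02187 + 0.01138 = 0.03325 L, so [C6H5O-] = 0.001602/0.03325 = 0.04819 M.
Kb = Kw/Ka = 1.0e-14 / 1.0 x 10^-10 = 0.000100.
[OH^-] = sqrt(Kb x [C6H5O-]) = sqrt(0.000100 x 0.04819) = 0.00220 M.
pOH = 2.66, so pH = 14.00 - 2.66 = 11.34.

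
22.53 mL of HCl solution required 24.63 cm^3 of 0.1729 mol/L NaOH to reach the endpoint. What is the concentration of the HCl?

n(NaOH) delivered = 0.1729 x 0.02463 = 0.004259 mol.
For a 1:1 reaction, n(HCl) = 0.004259 mol.
[HCl] = 0.004259 mol / 0.02253 L = 0.189 M.

0.189 M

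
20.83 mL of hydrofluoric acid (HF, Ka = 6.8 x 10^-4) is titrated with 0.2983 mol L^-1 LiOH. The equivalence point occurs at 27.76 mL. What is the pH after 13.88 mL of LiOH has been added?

3.17

13.88 mL is exactly half the equivalence volume (27.76/2), i.e. the half-equivalence point.
There, n(HA) = n(A^-), so pH = pKa = -log(6.8 x 10^-4) = 3.17.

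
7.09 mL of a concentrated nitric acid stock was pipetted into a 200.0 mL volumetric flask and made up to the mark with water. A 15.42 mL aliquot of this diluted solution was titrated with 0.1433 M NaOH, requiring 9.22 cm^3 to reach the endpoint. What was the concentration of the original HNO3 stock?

2.42 M

n(NaOH) = 0.1433 x 0.009220 = 0.001321 mol.
n(HNO3) in the aliquot = 0.001321 mol.
[diluted HNO3] = 0.001321 / 0.01542 = 0.08568 M.
Dilution factor = 200.0/7.090 = 28.21, so [stock] = 0.08568 x 28.21 = 2.42 M.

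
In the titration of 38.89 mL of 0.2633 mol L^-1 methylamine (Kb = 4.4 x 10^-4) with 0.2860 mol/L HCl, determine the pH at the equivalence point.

n(CH3NH2) = 0.2633 x 0.03889 = 0.01024 mol; V(HCl) at equivalence = 0.01024/0.2860 = 0.03580 L.
At equivalence the base is fully converted to CH3NH3+; total volume = 0.07469 L, so [CH3NH3+] = 0.01024/0.07469 = 0.1371 M.
Ka(CH3NH3+) = Kw/Kb = 1.0e-14 / 4.4 x 10^-4 = 2.27e-11.
[H^+] = sqrt(Ka x [CH3NH3+]) = sqrt(2.27e-11 x 0.1371) = 1.77e-6 M.
pH = -log(1.77e-6) = 5.75.

5.75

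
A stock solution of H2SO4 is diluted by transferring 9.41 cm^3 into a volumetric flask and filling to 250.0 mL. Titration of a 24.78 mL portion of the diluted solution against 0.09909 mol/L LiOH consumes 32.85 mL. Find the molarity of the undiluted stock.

1.74 M

n(LiOH) = 0.09909 x 0.03285 = 0.003255 mol.
n(H2SO4) in the aliquot = 0.003255 x 1/2 = 0.001628 mol.
[diluted H2SO4] = 0.001628 / 0.02478 = 0.06568 M.
Dilution factor = 250.0/9.410 = 26.57, so [stock] = 0.06568 x 26.57 = 1.74 M.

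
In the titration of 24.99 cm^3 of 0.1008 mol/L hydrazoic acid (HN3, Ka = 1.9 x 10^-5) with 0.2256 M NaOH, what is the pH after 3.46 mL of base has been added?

4.37

Initial n(HN3) = 0.1008 x 0.02499 = 0.002519 mol.
n(NaOH) added = 0.2256 x 0.003460 = 0.0007806 mol, converting that many moles of HN3 to N3-.
Remaining n(HN3) = 0.001738 mol; n(N3-) = 0.0007806 mol.
By Henderson-Hasselbalch, pH = pKa + log([A^-]/[HA]) = 4.72 + log(0.0007806/0.001738) = 4.72 + (-0.35) = 4.37.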